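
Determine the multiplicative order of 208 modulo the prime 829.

The order of 208 must divide p − 1 = 828 = 2^2 · 3^2 · 23.
Divisors: 1, 2, 3, 4, 6, 9, 12, 18, 23, 36, 46, 69, 92, 138, 207, 276, 414, 828.
Check each in increasing order: 208^1 ≡ 208;  208^2 ≡ 156;  208^3 ≡ 117;  208^4 ≡ 295;  208^6 ≡ 425;  208^9 ≡ 814;  208^12 ≡ 732;  208^18 ≡ 225;  208^23 ≡ 663;  208^36 ≡ 56;  208^46 ≡ 199;  208^69 ≡ 126;  208^92 ≡ 638;  208^138 ≡ 125;  208^207 ≡ 828;  208^276 ≡ 703;  208^414 ≡ 1.
Smallest exponent giving 1 is 414.

414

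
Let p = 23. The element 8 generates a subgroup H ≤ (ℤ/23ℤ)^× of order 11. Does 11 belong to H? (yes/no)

11 ∈ ⟨8⟩ iff 11^11 ≡ 1 (mod 23), since |⟨8⟩| = 11.
11^11 mod 23 = 22.
Since 22 ≠ 1, 11 does not lie in the subgroup.

no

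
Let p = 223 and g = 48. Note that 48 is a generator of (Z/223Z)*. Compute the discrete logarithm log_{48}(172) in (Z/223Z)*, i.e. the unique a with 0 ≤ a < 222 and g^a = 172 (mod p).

Baby-step giant-step with m = ceil(sqrt(222)) = 15.
Baby table (48^j mod 223 for j=0..14):
  0:1  1:48  2:74  3:207  4:124  5:154  6:33  7:23
  8:212  9:141  10:78  11:176  12:197  13:90  14:83
Giant step factor: 48^(-15) ≡ 52 (mod 223).
Scan 172·52^i mod 223 for i = 0, 1, …:
  i=0: 172   i=1: 24   i=2: 133   i=3: 3
  i=4: 156   i=5: 84   i=6: 131   i=7: 122
  i=8: 100   i=9: 71   i=10: 124
Match at i=10, j=4: a = 10·15 + 4 = 154.

154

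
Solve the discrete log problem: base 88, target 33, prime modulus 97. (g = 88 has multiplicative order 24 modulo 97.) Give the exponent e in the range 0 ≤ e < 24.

9

Successive powers of 88 modulo 97:
  88^0=1  88^1=88  88^2=81  88^3=47  88^4=62  88^5=24
  88^6=75  88^7=4  88^8=61  88^9=33
So 88^9 ≡ 33 (mod 97), giving e = 9.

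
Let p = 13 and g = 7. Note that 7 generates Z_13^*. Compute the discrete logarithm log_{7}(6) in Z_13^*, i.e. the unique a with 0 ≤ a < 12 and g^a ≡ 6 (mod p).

7

Successive powers of 7 modulo 13:
  7^0=1  7^1=7  7^2=10  7^3=5  7^4=9  7^5=11
  7^6=12  7^7=6
So 7^7 ≡ 6 (mod 13), giving a = 7.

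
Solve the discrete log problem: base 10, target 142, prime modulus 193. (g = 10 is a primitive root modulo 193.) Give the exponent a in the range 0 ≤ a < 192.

17

Baby-step giant-step with m = ceil(sqrt(192)) = 14.
Baby table (10^j mod 193 for j=0..13):
  0:1  1:10  2:100  3:35  4:157  5:26  6:67  7:91
  8:138  9:29  10:97  11:5  12:50  13:114
Giant step factor: 10^(-14) ≡ 75 (mod 193).
Scan 142·75^i mod 193 for i = 0, 1, …:
  i=0: 142   i=1: 35
Match at i=1, j=3: a = 1·14 + 3 = 17.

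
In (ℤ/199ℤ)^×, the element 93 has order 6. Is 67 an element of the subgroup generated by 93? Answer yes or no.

no

⟨93⟩ has order 6; its elements mod 199 are {1, 92, 93, 106, 107, 198}.
67 is not in this set.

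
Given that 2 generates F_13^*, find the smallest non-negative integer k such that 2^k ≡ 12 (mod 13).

Successive powers of 2 modulo 13:
  2^0=1  2^1=2  2^2=4  2^3=8  2^4=3  2^5=6
  2^6=12
So 2^6 ≡ 12 (mod 13), giving k = 6.

6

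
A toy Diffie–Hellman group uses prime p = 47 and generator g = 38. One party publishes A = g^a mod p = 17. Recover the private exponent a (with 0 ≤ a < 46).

28

Baby-step giant-step with m = ceil(sqrt(46)) = 7.
Baby table (38^j mod 47 for j=0..6):
  0:1  1:38  2:34  3:23  4:28  5:30  6:12
Giant step factor: 38^(-7) ≡ 10 (mod 47).
Scan 17·10^i mod 47 for i = 0, 1, …:
  i=0: 17   i=1: 29   i=2: 8   i=3: 33
  i=4: 1
Match at i=4, j=0: a = 4·7 + 0 = 28.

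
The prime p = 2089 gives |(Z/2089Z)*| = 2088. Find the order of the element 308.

522

The order of 308 must divide p − 1 = 2088 = 2^3 · 3^2 · 29.
Divisors: 1, 2, 3, 4, 6, 8, 9, 12, 18, 24, 29, 36, 58, 72, 87, 116, 174, 232, 261, 348, 522, 696, 1044, 2088.
Check each in increasing order: 308^1 ≡ 308;  308^2 ≡ 859;  308^3 ≡ 1358;  308^4 ≡ 464;  308^6 ≡ 1666;  308^8 ≡ 129;  308^9 ≡ 41;  308^12 ≡ 1364;  308^18 ≡ 1681;  308^24 ≡ 1286;  308^29 ≡ 879;  308^36 ≡ 1433;  308^58 ≡ 1800;  308^72 ≡ 2;  308^87 ≡ 827;  308^116 ≡ 2050;  308^174 ≡ 826;  308^232 ≡ 1521;  308^261 ≡ 2088;  308^348 ≡ 1262;  308^522 ≡ 1.
Smallest exponent giving 1 is 522.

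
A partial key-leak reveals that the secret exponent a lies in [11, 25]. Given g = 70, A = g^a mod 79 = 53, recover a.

19

Compute 70^11 mod 79 = 28, then multiply by 70 repeatedly:
  70^11=28  70^12=64  70^13=56  70^14=49  70^15=33
  70^16=19  70^17=66  70^18=38  70^19=53
Found 53 at exponent 19.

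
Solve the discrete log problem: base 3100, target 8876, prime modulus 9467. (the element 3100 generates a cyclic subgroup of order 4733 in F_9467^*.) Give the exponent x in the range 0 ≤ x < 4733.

3112

Baby-step giant-step with m = ceil(sqrt(4733)) = 69.
Baby table (3100^j mod 9467 for j=0..68):
  0:1  1:3100  2:995  3:7725  4:5457  5:8638  6:5124  7:8241
  8:5134  9:1373  10:5617  11:2887  12:3385  13:4064  14:7290  15:1271
  16:1828  17:5534  18:1196  19:6003  20:6645  21:8775  22:3809  23:2551
  24:3155  25:1089  26:5648  27:4317  28:5829  29:6864  30:6051  31:3973
  32:9200  33:5396  34:8878  35:1231  36:899  37:3602  38:4607  39:5464
  40:1937  41:2622  42:5514  43:5465  44:5037  45:3617  46:3772  47:1455
  48:4208  49:8741  50:2546  51:6589  52:5581  53:4891  54:5433  55:507
  56:178  57:2714  58:6704  59:2335  60:5712  61:3910  62:3240  63:8980
  64:5020  65:7719  66:5791  67:2668  68:6109
Giant step factor: 3100^(-69) ≡ 8246 (mod 9467).
Scan 8876·8246^i mod 9467 for i = 0, 1, …:
  i=0: 8876   i=1: 2119   i=2: 6659   i=3: 1514
  i=4: 6938   i=5: 1667   i=6: 9465   i=7: 2442
  i=8: 423   i=9: 4202     …   i=44: 8902
  i=45: 8241
Match at i=45, j=7: x = 45·69 + 7 = 3112.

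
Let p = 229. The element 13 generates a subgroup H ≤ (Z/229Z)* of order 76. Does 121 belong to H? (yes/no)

121 ∈ ⟨13⟩ iff 121^76 ≡ 1 (mod 229), since |⟨13⟩| = 76.
121^76 mod 229 = 1.
Since 1 = 1, 121 lies in the subgroup.

yes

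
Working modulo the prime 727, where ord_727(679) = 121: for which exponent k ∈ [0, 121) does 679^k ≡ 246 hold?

70

Baby-step giant-step with m = ceil(sqrt(121)) = 11.
Baby table (679^j mod 727 for j=0..10):
  0:1  1:679  2:123  3:639  4:589  5:81  6:474  7:512
  8:142  9:454  10:18
Giant step factor: 679^(-11) ≡ 329 (mod 727).
Scan 246·329^i mod 727 for i = 0, 1, …:
  i=0: 246   i=1: 237   i=2: 184   i=3: 195
  i=4: 179   i=5: 4   i=6: 589
Match at i=6, j=4: k = 6·11 + 4 = 70.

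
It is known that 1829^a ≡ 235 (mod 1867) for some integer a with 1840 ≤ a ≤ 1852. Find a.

1850

Compute 1829^1840 mod 1867 = 1832, then multiply by 1829 repeatedly:
  1829^1840=1832  1829^1841=1330  1829^1842=1736  1829^1843=1244  1829^1844=1270
  1829^1845=282  1829^1846=486  1829^1847=202  1829^1848=1659  1829^1849=436
  1829^1850=235
Found 235 at exponent 1850.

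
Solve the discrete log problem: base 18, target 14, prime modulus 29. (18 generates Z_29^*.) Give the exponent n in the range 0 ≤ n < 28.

Successive powers of 18 modulo 29:
  18^0=1  18^1=18  18^2=5  18^3=3  18^4=25  18^5=15
  18^6=9  18^7=17  18^8=16  18^9=27  18^10=22  18^11=19
  18^12=23  18^13=8  18^14=28  18^15=11  18^16=24  18^17=26
  18^18=4  18^19=14
So 18^19 ≡ 14 (mod 29), giving n = 19.

19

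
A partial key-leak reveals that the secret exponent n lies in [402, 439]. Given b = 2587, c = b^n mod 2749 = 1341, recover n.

408

Compute 2587^402 mod 2749 = 1107, then multiply by 2587 repeatedly:
  2587^402=1107  2587^403=2100  2587^404=676  2587^405=448  2587^406=1647
  2587^407=2588  2587^408=1341
Found 1341 at exponent 408.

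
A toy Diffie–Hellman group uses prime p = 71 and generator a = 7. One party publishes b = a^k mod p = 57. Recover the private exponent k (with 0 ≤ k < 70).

42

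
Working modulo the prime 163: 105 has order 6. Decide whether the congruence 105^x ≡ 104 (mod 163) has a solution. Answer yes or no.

yes

⟨105⟩ has order 6; its elements mod 163 are {1, 58, 59, 104, 105, 162}.
104 is in this set.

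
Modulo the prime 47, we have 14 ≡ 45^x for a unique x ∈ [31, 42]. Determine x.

Compute 45^31 mod 47 = 26, then multiply by 45 repeatedly:
  45^31=26  45^32=42  45^33=10  45^34=27  45^35=40
  45^36=14
Found 14 at exponent 36.

36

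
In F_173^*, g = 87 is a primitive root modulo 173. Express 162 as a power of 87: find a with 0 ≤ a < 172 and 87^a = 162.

Baby-step giant-step with m = ceil(sqrt(172)) = 14.
Baby table (87^j mod 173 for j=0..13):
  0:1  1:87  2:130  3:65  4:119  5:146  6:73  7:123
  8:148  9:74  10:37  11:105  12:139  13:156
Giant step factor: 87^(-14) ≡ 122 (mod 173).
Scan 162·122^i mod 173 for i = 0, 1, …:
  i=0: 162   i=1: 42   i=2: 107   i=3: 79
  i=4: 123
Match at i=4, j=7: a = 4·14 + 7 = 63.

63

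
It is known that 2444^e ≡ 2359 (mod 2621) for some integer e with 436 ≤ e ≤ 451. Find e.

Compute 2444^436 mod 2621 = 1685, then multiply by 2444 repeatedly:
  2444^436=1685  2444^437=549  2444^438=2425  2444^439=619  2444^440=519
  2444^441=2493  2444^442=1688  2444^443=18  2444^444=2056  2444^445=407
  2444^446=1349  2444^447=2359
Found 2359 at exponent 447.

447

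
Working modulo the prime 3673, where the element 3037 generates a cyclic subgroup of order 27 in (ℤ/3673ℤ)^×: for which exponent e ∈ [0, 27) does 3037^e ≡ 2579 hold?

Successive powers of 3037 modulo 3673:
  3037^0=1  3037^1=3037  3037^2=466  3037^3=1137  3037^4=449  3037^5=930
  3037^6=3546  3037^7=3639  3037^8=3259  3037^9=2521  3037^10=1745  3037^11=3099
  3037^12=1437  3037^13=645  3037^14=1156  3037^15=3057  3037^16=2438  3037^17=3111
  3037^18=1151  3037^19=2564  3037^20=108  3037^21=1099  3037^22=2579
So 3037^22 ≡ 2579 (mod 3673), giving e = 22.

22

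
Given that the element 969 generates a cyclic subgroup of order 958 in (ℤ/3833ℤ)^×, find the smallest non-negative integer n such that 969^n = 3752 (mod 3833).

Baby-step giant-step with m = ceil(sqrt(958)) = 31.
Baby table (969^j mod 3833 for j=0..30):
  0:1  1:969  2:3709  3:2500  4:44  5:473  6:2210  7:2676
  8:1936  9:1647  10:1415  11:2754  12:858  13:3474  14:932  15:2353
  16:3255  17:3369  18:2678  19:41  20:1399  21:2582  22:2842  23:1804
  24:228  25:2451  26:2392  27:2716  28:2366  29:520  30:1757
Giant step factor: 969^(-31) ≡ 2015 (mod 3833).
Scan 3752·2015^i mod 3833 for i = 0, 1, …:
  i=0: 3752   i=1: 1604   i=2: 841   i=3: 429
  i=4: 2010   i=5: 2502   i=6: 1135   i=7: 2557
  i=8: 803   i=9: 519   i=10: 3209   i=11: 3697
  i=12: 1936
Match at i=12, j=8: n = 12·31 + 8 = 380.

380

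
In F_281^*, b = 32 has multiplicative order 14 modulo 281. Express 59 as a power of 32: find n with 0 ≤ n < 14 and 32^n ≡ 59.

12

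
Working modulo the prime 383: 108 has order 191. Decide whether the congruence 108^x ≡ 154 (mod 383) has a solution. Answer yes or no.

no

154 ∈ ⟨108⟩ iff 154^191 ≡ 1 (mod 383), since |⟨108⟩| = 191.
154^191 mod 383 = 382.
Since 382 ≠ 1, 154 does not lie in the subgroup.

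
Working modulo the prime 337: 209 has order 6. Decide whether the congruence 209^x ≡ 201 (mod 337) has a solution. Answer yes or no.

201 ∈ ⟨209⟩ iff 201^6 ≡ 1 (mod 337), since |⟨209⟩| = 6.
201^6 mod 337 = 330.
Since 330 ≠ 1, 201 does not lie in the subgroup.

no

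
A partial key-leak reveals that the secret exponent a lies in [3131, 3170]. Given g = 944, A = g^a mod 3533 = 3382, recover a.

3161

Compute 944^3131 mod 3533 = 1268, then multiply by 944 repeatedly:
  944^3131=1268  944^3132=2838  944^3133=1058  944^3134=2446  944^3135=1975
  944^3136=2509  944^3137=1386  944^3138=1174  944^3139=2427  944^3140=1704
  944^3141=1061  944^3142=1745  944^3143=902  944^3144=35  944^3145=1243
  944^3146=436  944^3147=1756  944^3148=687  944^3149=1989  944^3150=1593
  944^3151=2267  944^3152=2583  944^3153=582  944^3154=1793  944^3155=285
  944^3156=532  944^3157=522  944^3158=1681  944^3159=547  944^3160=550
  944^3161=3382
Found 3382 at exponent 3161.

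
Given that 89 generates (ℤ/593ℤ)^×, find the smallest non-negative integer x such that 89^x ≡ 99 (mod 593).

Baby-step giant-step with m = ceil(sqrt(592)) = 25.
Baby table (89^j mod 593 for j=0..24):
  0:1  1:89  2:212  3:485  4:469  5:231  6:397  7:346
  8:551  9:413  10:584  11:385  12:464  13:379  14:523  15:293
  16:578  17:444  18:378  19:434  20:81  21:93  22:568  23:147
  24:37
Giant step factor: 89^(-25) ≡ 273 (mod 593).
Scan 99·273^i mod 593 for i = 0, 1, …:
  i=0: 99   i=1: 342   i=2: 265   i=3: 592
  i=4: 320   i=5: 189   i=6: 6   i=7: 452
  i=8: 52   i=9: 557     …   i=13: 261
  i=14: 93
Match at i=14, j=21: x = 14·25 + 21 = 371.

371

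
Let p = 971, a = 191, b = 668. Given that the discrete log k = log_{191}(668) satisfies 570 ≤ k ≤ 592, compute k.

Compute 191^570 mod 971 = 418, then multiply by 191 repeatedly:
  191^570=418  191^571=216  191^572=474  191^573=231  191^574=426
  191^575=773  191^576=51  191^577=31  191^578=95  191^579=667
  191^580=196  191^581=538  191^582=803  191^583=926  191^584=144
  191^585=316  191^586=154  191^587=284  191^588=839  191^589=34
  191^590=668
Found 668 at exponent 590.

590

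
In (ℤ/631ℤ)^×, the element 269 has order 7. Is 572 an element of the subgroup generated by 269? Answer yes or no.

no

572 ∈ ⟨269⟩ iff 572^7 ≡ 1 (mod 631), since |⟨269⟩| = 7.
572^7 mod 631 = 558.
Since 558 ≠ 1, 572 does not lie in the subgroup.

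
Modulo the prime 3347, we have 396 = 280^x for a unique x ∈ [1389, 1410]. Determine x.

Compute 280^1389 mod 3347 = 1345, then multiply by 280 repeatedly:
  280^1389=1345  280^1390=1736  280^1391=765  280^1392=3339  280^1393=1107
  280^1394=2036  280^1395=1090  280^1396=623  280^1397=396
Found 396 at exponent 1397.

1397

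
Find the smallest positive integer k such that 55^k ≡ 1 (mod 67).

The order of 55 must divide p − 1 = 66 = 2 · 3 · 11.
Divisors: 1, 2, 3, 6, 11, 22, 33, 66.
Check each in increasing order: 55^1 ≡ 55;  55^2 ≡ 10;  55^3 ≡ 14;  55^6 ≡ 62;  55^11 ≡ 37;  55^22 ≡ 29;  55^33 ≡ 1.
Smallest exponent giving 1 is 33.

33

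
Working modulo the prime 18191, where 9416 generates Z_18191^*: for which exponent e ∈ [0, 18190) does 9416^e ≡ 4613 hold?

12097

Baby-step giant-step with m = ceil(sqrt(18190)) = 135.
Baby table (9416^j mod 18191 for j=0..134):
  0:1  1:9416  2:16313  3:16595  4:16021  5:13964  6:476  7:7030
  8:15622  9:4326  10:3967  11:7149  12:8284  13:17327  14:14144  15:3593
  16:14619  17:1207  18:13928  19:7129  20:1874  21:314  22:9682  23:10611
  24:8204  25:9878  26:665  27:3936  28:6309  29:11929  30:12230  31:8650
  32:7293  33:18054  34:1569  35:2612  36:360  37:6234  38:15178  39:7552
  40:1013  41:6324  42:7641  43:2251  44:2901  45:11125  46:9222  47:8709
  48:17107  49:16398  50:16551  51:1919  52:5641  53:16127  54:11555  55:1509
  56:1573  57:3894  58:11039  59:18041  60:6498  61:8835  62:2917  63:16253
  64:15556  65:1364  66:578  67:3339  68:5976  69:5253  70:919  71:12579
  72:2263  73:6747  74:6780  75:8261  76:860  77:2765  78:3919  79:9956
  80:7473  81:2980  82:9158  83:6388  84:9962  85:9396  86:9903  87:17773
  88:11559  89:2791  90:12252  91:15701  92:2359  93:1133  94:8402  95:573
  96:10832  97:15366  98:13233  99:11769  100:15523  101:18074  102:7979  103:1434
  104:4822  105:17407  106:3402  107:17072  108:14276  109:9517  110:3206  111:8827
  112:353  113:13086  114:10133  115:533  116:16203  117:17722  118:4309  119:7614
  120:2693  121:17225  122:17835  123:13239  124:13692  125:4255  126:8498  127:13150
  128:12454  129:7678  130:5014  131:6179  132:6646  133:1696  134:16029
Giant step factor: 9416^(-135) ≡ 14089 (mod 18191).
Scan 4613·14089^i mod 18191 for i = 0, 1, …:
  i=0: 4613   i=1: 14305   i=2: 5056   i=3: 16219
  i=4: 12340   i=5: 6873   i=6: 3004   i=7: 11090
  i=8: 4511   i=9: 14316     …   i=88: 14304
  i=89: 9158
Match at i=89, j=82: e = 89·135 + 82 = 12097.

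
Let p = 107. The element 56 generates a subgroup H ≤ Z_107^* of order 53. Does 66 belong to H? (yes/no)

no

66 ∈ ⟨56⟩ iff 66^53 ≡ 1 (mod 107), since |⟨56⟩| = 53.
66^53 mod 107 = 106.
Since 106 ≠ 1, 66 does not lie in the subgroup.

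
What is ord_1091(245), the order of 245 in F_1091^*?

The order of 245 must divide p − 1 = 1090 = 2 · 5 · 109.
Divisors: 1, 2, 5, 10, 109, 218, 545, 1090.
Check each in increasing order: 245^1 ≡ 245;  245^2 ≡ 20;  245^5 ≡ 901;  245^10 ≡ 97;  245^109 ≡ 290;  245^218 ≡ 93;  245^545 ≡ 1.
Smallest exponent giving 1 is 545.

545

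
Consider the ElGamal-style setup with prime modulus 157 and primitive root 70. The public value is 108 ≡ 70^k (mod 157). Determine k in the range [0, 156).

72

Baby-step giant-step with m = ceil(sqrt(156)) = 13.
Baby table (70^j mod 157 for j=0..12):
  0:1  1:70  2:33  3:112  4:147  5:85  6:141  7:136
  8:100  9:92  10:3  11:53  12:99
Giant step factor: 70^(-13) ≡ 50 (mod 157).
Scan 108·50^i mod 157 for i = 0, 1, …:
  i=0: 108   i=1: 62   i=2: 117   i=3: 41
  i=4: 9   i=5: 136
Match at i=5, j=7: k = 5·13 + 7 = 72.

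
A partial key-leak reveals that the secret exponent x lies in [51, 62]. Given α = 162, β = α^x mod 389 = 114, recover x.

62

Compute 162^51 mod 389 = 90, then multiply by 162 repeatedly:
  162^51=90  162^52=187  162^53=341  162^54=4  162^55=259
  162^56=335  162^57=199  162^58=340  162^59=231  162^60=78
  162^61=188  162^62=114
Found 114 at exponent 62.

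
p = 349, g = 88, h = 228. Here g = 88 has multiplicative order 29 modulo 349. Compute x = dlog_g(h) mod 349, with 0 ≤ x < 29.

Successive powers of 88 modulo 349:
  88^0=1  88^1=88  88^2=66  88^3=224  88^4=168  88^5=126
  88^6=269  88^7=289  88^8=304  88^9=228
So 88^9 ≡ 228 (mod 349), giving x = 9.

9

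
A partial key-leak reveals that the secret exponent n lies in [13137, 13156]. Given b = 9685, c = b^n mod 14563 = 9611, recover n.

13140

Compute 9685^13137 mod 14563 = 12982, then multiply by 9685 repeatedly:
  9685^13137=12982  9685^13138=8291  9685^13139=12516  9685^13140=9611
Found 9611 at exponent 13140.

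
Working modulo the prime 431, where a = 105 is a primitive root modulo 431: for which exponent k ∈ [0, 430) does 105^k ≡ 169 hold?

278

Baby-step giant-step with m = ceil(sqrt(430)) = 21.
Baby table (105^j mod 431 for j=0..20):
  0:1  1:105  2:250  3:390  4:5  5:94  6:388  7:226
  8:25  9:39  10:216  11:268  12:125  13:195  14:218  15:47
  16:194  17:113  18:228  19:235  20:108
Giant step factor: 105^(-21) ≡ 312 (mod 431).
Scan 169·312^i mod 431 for i = 0, 1, …:
  i=0: 169   i=1: 146   i=2: 297   i=3: 430
  i=4: 119   i=5: 62   i=6: 380   i=7: 35
  i=8: 145   i=9: 416   i=10: 61   i=11: 68
  i=12: 97   i=13: 94
Match at i=13, j=5: k = 13·21 + 5 = 278.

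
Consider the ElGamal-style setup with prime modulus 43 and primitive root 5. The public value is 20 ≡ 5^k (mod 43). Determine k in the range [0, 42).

25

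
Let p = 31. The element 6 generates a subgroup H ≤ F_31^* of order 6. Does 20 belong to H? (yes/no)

⟨6⟩ has order 6; its elements mod 31 are {1, 5, 6, 25, 26, 30}.
20 is not in this set.

no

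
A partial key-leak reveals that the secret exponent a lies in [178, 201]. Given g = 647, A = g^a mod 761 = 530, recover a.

Compute 647^178 mod 761 = 178, then multiply by 647 repeatedly:
  647^178=178  647^179=255  647^180=609  647^181=586  647^182=164
  647^183=329  647^184=544  647^185=386  647^186=134  647^187=705
  647^188=296  647^189=501  647^190=722  647^191=641  647^192=743
  647^193=530
Found 530 at exponent 193.

193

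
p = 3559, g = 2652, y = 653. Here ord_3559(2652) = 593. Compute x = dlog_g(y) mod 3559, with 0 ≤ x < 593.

491

Baby-step giant-step with m = ceil(sqrt(593)) = 25.
Baby table (2652^j mod 3559 for j=0..24):
  0:1  1:2652  2:520  3:1707  4:3475  5:1449  6:2587  7:2531
  8:3497  9:2849  10:3350  11:936  12:1649  13:2696  14:3320  15:3233
  16:285  17:1312  18:2281  19:2471  20:973  21:121  22:582  23:2417
  24:125
Giant step factor: 2652^(-25) ≡ 3448 (mod 3559).
Scan 653·3448^i mod 3559 for i = 0, 1, …:
  i=0: 653   i=1: 2256   i=2: 2273   i=3: 386
  i=4: 3421   i=5: 1082   i=6: 904   i=7: 2867
  i=8: 2073   i=9: 1232     …   i=18: 286
  i=19: 285
Match at i=19, j=16: x = 19·25 + 16 = 491.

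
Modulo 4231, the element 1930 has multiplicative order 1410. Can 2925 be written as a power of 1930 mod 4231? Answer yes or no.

2925 ∈ ⟨1930⟩ iff 2925^1410 ≡ 1 (mod 4231), since |⟨1930⟩| = 1410.
2925^1410 mod 4231 = 1.
Since 1 = 1, 2925 lies in the subgroup.

yes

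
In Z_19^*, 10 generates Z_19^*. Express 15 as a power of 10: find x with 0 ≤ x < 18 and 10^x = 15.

7

Successive powers of 10 modulo 19:
  10^0=1  10^1=10  10^2=5  10^3=12  10^4=6  10^5=3
  10^6=11  10^7=15
So 10^7 ≡ 15 (mod 19), giving x = 7.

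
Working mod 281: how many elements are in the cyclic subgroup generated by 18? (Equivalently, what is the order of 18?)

140

The order of 18 must divide p − 1 = 280 = 2^3 · 5 · 7.
Divisors: 1, 2, 4, 5, 7, 8, 10, 14, 20, 28, 35, 40, 56, 70, 140, 280.
Check each in increasing order: 18^1 ≡ 18;  18^2 ≡ 43;  18^4 ≡ 163;  18^5 ≡ 124;  18^7 ≡ 274;  18^8 ≡ 155;  18^10 ≡ 202;  18^14 ≡ 49;  18^20 ≡ 59;  18^28 ≡ 153;  18^35 ≡ 53;  18^40 ≡ 109;  18^56 ≡ 86;  18^70 ≡ 280;  18^140 ≡ 1.
Smallest exponent giving 1 is 140.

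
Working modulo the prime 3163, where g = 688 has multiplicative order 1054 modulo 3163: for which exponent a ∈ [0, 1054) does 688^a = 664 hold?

738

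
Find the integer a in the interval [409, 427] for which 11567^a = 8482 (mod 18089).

412

Compute 11567^409 mod 18089 = 15274, then multiply by 11567 repeatedly:
  11567^409=15274  11567^410=17184  11567^411=5396  11567^412=8482
Found 8482 at exponent 412.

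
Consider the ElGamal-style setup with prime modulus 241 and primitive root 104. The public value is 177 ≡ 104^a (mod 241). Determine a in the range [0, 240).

Baby-step giant-step with m = ceil(sqrt(240)) = 16.
Baby table (104^j mod 241 for j=0..15):
  0:1  1:104  2:212  3:117  4:118  5:222  6:193  7:69
  8:187  9:168  10:120  11:189  12:135  13:62  14:182  15:130
Giant step factor: 104^(-16) ≡ 231 (mod 241).
Scan 177·231^i mod 241 for i = 0, 1, …:
  i=0: 177   i=1: 158   i=2: 107   i=3: 135
Match at i=3, j=12: a = 3·16 + 12 = 60.

60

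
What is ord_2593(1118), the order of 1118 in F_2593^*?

The order of 1118 must divide p − 1 = 2592 = 2^5 · 3^4.
Divisors: 1, 2, 3, 4, 6, 8, 9, 12, 16, 18, 24, 27, 32, 36, 48, 54, 72, 81, 96, 108, 144, 162, 216, 288, 324, 432, 648, 864, 1296, 2592.
Check each in increasing order: 1118^1 ≡ 1118;  1118^2 ≡ 98;  1118^3 ≡ 658;  1118^4 ≡ 1825;  1118^6 ≡ 2526;  1118^8 ≡ 1213;  1118^9 ≡ 2588;  1118^12 ≡ 1896;  1118^16 ≡ 1138;  1118^18 ≡ 25;  1118^24 ≡ 918;  1118^27 ≡ 2468;  1118^32 ≡ 1137;  1118^36 ≡ 625;  1118^48 ≡ 2592;  1118^54 ≡ 67;  1118^72 ≡ 1675;  1118^81 ≡ 1997;  1118^96 ≡ 1.
Smallest exponent giving 1 is 96.

96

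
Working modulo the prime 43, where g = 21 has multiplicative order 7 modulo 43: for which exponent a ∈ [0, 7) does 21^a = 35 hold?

4

Successive powers of 21 modulo 43:
  21^0=1  21^1=21  21^2=11  21^3=16  21^4=35
So 21^4 ≡ 35 (mod 43), giving a = 4.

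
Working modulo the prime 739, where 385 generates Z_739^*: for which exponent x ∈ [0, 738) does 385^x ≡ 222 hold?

212

Baby-step giant-step with m = ceil(sqrt(738)) = 28.
Baby table (385^j mod 739 for j=0..27):
  0:1  1:385  2:425  3:306  4:309  5:725  6:522  7:701
  8:150  9:108  10:196  11:82  12:532  13:117  14:705  15:212
  16:330  17:681  18:579  19:476  20:727  21:553  22:73  23:23
  24:726  25:168  26:387  27:456
Giant step factor: 385^(-28) ≡ 599 (mod 739).
Scan 222·599^i mod 739 for i = 0, 1, …:
  i=0: 222   i=1: 697   i=2: 707   i=3: 46
  i=4: 211   i=5: 20   i=6: 156   i=7: 330
Match at i=7, j=16: x = 7·28 + 16 = 212.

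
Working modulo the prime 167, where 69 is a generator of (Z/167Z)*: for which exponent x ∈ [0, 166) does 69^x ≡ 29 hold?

24

Baby-step giant-step with m = ceil(sqrt(166)) = 13.
Baby table (69^j mod 167 for j=0..12):
  0:1  1:69  2:85  3:20  4:44  5:30  6:66  7:45
  8:99  9:151  10:65  11:143  12:14
Giant step factor: 69^(-13) ≡ 51 (mod 167).
Scan 29·51^i mod 167 for i = 0, 1, …:
  i=0: 29   i=1: 143
Match at i=1, j=11: x = 1·13 + 11 = 24.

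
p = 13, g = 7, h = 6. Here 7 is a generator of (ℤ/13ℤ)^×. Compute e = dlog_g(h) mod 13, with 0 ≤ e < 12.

Successive powers of 7 modulo 13:
  7^0=1  7^1=7  7^2=10  7^3=5  7^4=9  7^5=11
  7^6=12  7^7=6
So 7^7 ≡ 6 (mod 13), giving e = 7.

7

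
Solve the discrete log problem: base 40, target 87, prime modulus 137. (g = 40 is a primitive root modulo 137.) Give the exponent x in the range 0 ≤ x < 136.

Baby-step giant-step with m = ceil(sqrt(136)) = 12.
Baby table (40^j mod 137 for j=0..11):
  0:1  1:40  2:93  3:21  4:18  5:35  6:30  7:104
  8:50  9:82  10:129  11:91
Giant step factor: 40^(-12) ≡ 65 (mod 137).
Scan 87·65^i mod 137 for i = 0, 1, …:
  i=0: 87   i=1: 38   i=2: 4   i=3: 123
  i=4: 49   i=5: 34   i=6: 18
Match at i=6, j=4: x = 6·12 + 4 = 76.

76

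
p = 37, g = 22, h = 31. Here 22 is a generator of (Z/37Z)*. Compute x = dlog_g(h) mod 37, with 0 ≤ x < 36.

Successive powers of 22 modulo 37:
  22^0=1  22^1=22  22^2=3  22^3=29  22^4=9  22^5=13
  22^6=27  22^7=2  22^8=7  22^9=6  22^10=21  22^11=18
  22^12=26  22^13=17  22^14=4  22^15=14  22^16=12  22^17=5
  22^18=36  22^19=15  22^20=34  22^21=8  22^22=28  22^23=24
  22^24=10  22^25=35  22^26=30  22^27=31
So 22^27 ≡ 31 (mod 37), giving x = 27.

27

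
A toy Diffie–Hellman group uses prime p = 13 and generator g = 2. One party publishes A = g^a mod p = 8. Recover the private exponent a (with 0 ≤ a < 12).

Successive powers of 2 modulo 13:
  2^0=1  2^1=2  2^2=4  2^3=8
So 2^3 ≡ 8 (mod 13), giving a = 3.

3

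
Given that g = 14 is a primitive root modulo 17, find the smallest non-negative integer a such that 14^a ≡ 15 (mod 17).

6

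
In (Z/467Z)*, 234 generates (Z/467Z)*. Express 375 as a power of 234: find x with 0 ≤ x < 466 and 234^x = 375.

Baby-step giant-step with m = ceil(sqrt(466)) = 22.
Baby table (234^j mod 467 for j=0..21):
  0:1  1:234  2:117  3:292  4:146  5:73  6:270  7:135
  8:301  9:384  10:192  11:96  12:48  13:24  14:12  15:6
  16:3  17:235  18:351  19:409  20:438  21:219
Giant step factor: 234^(-22) ≡ 177 (mod 467).
Scan 375·177^i mod 467 for i = 0, 1, …:
  i=0: 375   i=1: 61   i=2: 56   i=3: 105
  i=4: 372   i=5: 464   i=6: 403   i=7: 347
  i=8: 242   i=9: 337     …   i=15: 72
  i=16: 135
Match at i=16, j=7: x = 16·22 + 7 = 359.

359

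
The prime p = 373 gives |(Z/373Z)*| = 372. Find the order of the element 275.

372

The order of 275 must divide p − 1 = 372 = 2^2 · 3 · 31.
Divisors: 1, 2, 3, 4, 6, 12, 31, 62, 93, 124, 186, 372.
Check each in increasing order: 275^1 ≡ 275;  275^2 ≡ 279;  275^3 ≡ 260;  275^4 ≡ 257;  275^6 ≡ 87;  275^12 ≡ 109;  275^31 ≡ 69;  275^62 ≡ 285;  275^93 ≡ 269;  275^124 ≡ 284;  275^186 ≡ 372;  275^372 ≡ 1.
Smallest exponent giving 1 is 372.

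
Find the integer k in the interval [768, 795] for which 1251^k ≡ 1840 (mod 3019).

789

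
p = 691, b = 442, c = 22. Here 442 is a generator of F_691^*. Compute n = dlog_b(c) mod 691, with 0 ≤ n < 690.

Baby-step giant-step with m = ceil(sqrt(690)) = 27.
Baby table (442^j mod 691 for j=0..26):
  0:1  1:442  2:502  3:73  4:480  5:23  6:492  7:490
  8:297  9:675  10:529  11:260  12:214  13:612  14:323  15:420
  16:452  17:85  18:256  19:519  20:677  21:31  22:573  23:360
  24:190  25:369  26:22
Giant step factor: 442^(-27) ≡ 539 (mod 691).
Scan 22·539^i mod 691 for i = 0, 1, …:
  i=0: 22
Match at i=0, j=26: n = 0·27 + 26 = 26.

26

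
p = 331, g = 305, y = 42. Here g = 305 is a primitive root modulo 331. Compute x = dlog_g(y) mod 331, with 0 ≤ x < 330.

283

Baby-step giant-step with m = ceil(sqrt(330)) = 19.
Baby table (305^j mod 331 for j=0..18):
  0:1  1:305  2:14  3:298  4:196  5:200  6:96  7:152
  8:20  9:142  10:280  11:2  12:279  13:28  14:265  15:61
  16:69  17:192  18:304
Giant step factor: 305^(-19) ≡ 240 (mod 331).
Scan 42·240^i mod 331 for i = 0, 1, …:
  i=0: 42   i=1: 150   i=2: 252   i=3: 238
  i=4: 188   i=5: 104   i=6: 135   i=7: 293
  i=8: 148   i=9: 103     …   i=13: 67
  i=14: 192
Match at i=14, j=17: x = 14·19 + 17 = 283.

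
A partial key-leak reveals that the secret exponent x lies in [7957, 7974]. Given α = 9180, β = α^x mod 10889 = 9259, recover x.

7958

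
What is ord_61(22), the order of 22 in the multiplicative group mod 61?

15

The order of 22 must divide p − 1 = 60 = 2^2 · 3 · 5.
Divisors: 1, 2, 3, 4, 5, 6, 10, 12, 15, 20, 30, 60.
Check each in increasing order: 22^1 ≡ 22;  22^2 ≡ 57;  22^3 ≡ 34;  22^4 ≡ 16;  22^5 ≡ 47;  22^6 ≡ 58;  22^10 ≡ 13;  22^12 ≡ 9;  22^15 ≡ 1.
Smallest exponent giving 1 is 15.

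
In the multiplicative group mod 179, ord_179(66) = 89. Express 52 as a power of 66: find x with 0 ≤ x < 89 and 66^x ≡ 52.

44

Baby-step giant-step with m = ceil(sqrt(89)) = 10.
Baby table (66^j mod 179 for j=0..9):
  0:1  1:66  2:60  3:22  4:20  5:67  6:126  7:82
  8:42  9:87
Giant step factor: 66^(-10) ≡ 64 (mod 179).
Scan 52·64^i mod 179 for i = 0, 1, …:
  i=0: 52   i=1: 106   i=2: 161   i=3: 101
  i=4: 20
Match at i=4, j=4: x = 4·10 + 4 = 44.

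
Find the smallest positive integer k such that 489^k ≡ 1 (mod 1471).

735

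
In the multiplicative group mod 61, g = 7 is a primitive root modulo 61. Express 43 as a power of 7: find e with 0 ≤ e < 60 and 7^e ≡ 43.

Baby-step giant-step with m = ceil(sqrt(60)) = 8.
Baby table (7^j mod 61 for j=0..7):
  0:1  1:7  2:49  3:38  4:22  5:32  6:41  7:43
Giant step factor: 7^(-8) ≡ 15 (mod 61).
Scan 43·15^i mod 61 for i = 0, 1, …:
  i=0: 43
Match at i=0, j=7: e = 0·8 + 7 = 7.

7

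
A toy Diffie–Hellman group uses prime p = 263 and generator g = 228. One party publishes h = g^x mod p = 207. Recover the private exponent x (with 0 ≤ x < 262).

108

Baby-step giant-step with m = ceil(sqrt(262)) = 17.
Baby table (228^j mod 263 for j=0..16):
  0:1  1:228  2:173  3:257  4:210  5:14  6:36  7:55
  8:179  9:47  10:196  11:241  12:244  13:139  14:132  15:114
  16:218
Giant step factor: 228^(-17) ≡ 175 (mod 263).
Scan 207·175^i mod 263 for i = 0, 1, …:
  i=0: 207   i=1: 194   i=2: 23   i=3: 80
  i=4: 61   i=5: 155   i=6: 36
Match at i=6, j=6: x = 6·17 + 6 = 108.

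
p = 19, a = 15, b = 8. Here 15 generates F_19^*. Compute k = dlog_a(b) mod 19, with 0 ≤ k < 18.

Successive powers of 15 modulo 19:
  15^0=1  15^1=15  15^2=16  15^3=12  15^4=9  15^5=2
  15^6=11  15^7=13  15^8=5  15^9=18  15^10=4  15^11=3
  15^12=7  15^13=10  15^14=17  15^15=8
So 15^15 ≡ 8 (mod 19), giving k = 15.

15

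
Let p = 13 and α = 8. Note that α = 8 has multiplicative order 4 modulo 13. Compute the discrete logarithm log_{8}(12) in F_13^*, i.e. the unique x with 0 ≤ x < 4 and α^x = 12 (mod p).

2

Successive powers of 8 modulo 13:
  8^0=1  8^1=8  8^2=12
So 8^2 ≡ 12 (mod 13), giving x = 2.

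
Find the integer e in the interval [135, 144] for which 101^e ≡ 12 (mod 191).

Compute 101^135 mod 191 = 14, then multiply by 101 repeatedly:
  101^135=14  101^136=77  101^137=137  101^138=85  101^139=181
  101^140=136  101^141=175  101^142=103  101^143=89  101^144=12
Found 12 at exponent 144.

144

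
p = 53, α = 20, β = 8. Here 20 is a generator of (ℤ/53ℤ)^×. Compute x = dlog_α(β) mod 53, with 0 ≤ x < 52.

51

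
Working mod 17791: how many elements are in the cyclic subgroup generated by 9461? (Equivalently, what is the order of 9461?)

17790

The order of 9461 must divide p − 1 = 17790 = 2 · 3 · 5 · 593.
Divisors: 1, 2, 3, 5, 6, 10, 15, 30, 593, 1186, 1779, 2965, 3558, 5930, 8895, 17790.
Check each in increasing order: 9461^1 ≡ 9461;  9461^2 ≡ 4000;  9461^3 ≡ 2543;  9461^5 ≡ 13339;  9461^6 ≡ 8716;  9461^10 ≡ 1130;  9461^15 ≡ 4093;  9461^30 ≡ 11318;  9461^593 ≡ 10991;  9461^1186 ≡ 1191;  9461^1779 ≡ 13896;  9461^2965 ≡ 4506;  9461^3558 ≡ 13093;  9461^5930 ≡ 4505;  9461^8895 ≡ 17790;  9461^17790 ≡ 1.
Smallest exponent giving 1 is 17790.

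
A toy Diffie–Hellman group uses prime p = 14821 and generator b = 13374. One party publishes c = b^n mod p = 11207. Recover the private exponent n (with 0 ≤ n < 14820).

13782

Baby-step giant-step with m = ceil(sqrt(14820)) = 122.
Baby table (13374^j mod 14821 for j=0..121):
  0:1  1:13374  2:4048  3:11660  4:9099  5:9616  6:2567  7:5622
  8:1695  9:7621  10:14058  11:7307  12:8965  13:10841  14:8512  15:14208
  16:12572  17:8504  18:10963  19:9830  20:4150  21:12276  22:7007  23:13256
  24:11763  25:8268  26:11572  27:3046  28:9096  29:13957  30:5244  31:284
  32:4040  33:8415  34:6357  35:5262  36:3880  37:2799  38:10801  39:7108
  40:498  41:5623  42:248  43:11669  44:10897  45:1585  46:3760  47:13408
  48:14134  49:1082  50:5372  51:7741  52:3449  53:3974  54:170  55:5967
  56:6394  57:11007  58:5446  59:4410  60:6581  61:7196  62:6551  63:6143
  64:3679  65:12047  66:12308  67:5166  68:9403  69:14358  70:3016  71:8043
  72:11085  73:11148  74:8913  75:11980  76:5510  77:728  78:13696  79:12386
  80:10868  81:13906  82:4936  83:1330  84:2220  85:3817  86:5034  87:7734
  88:13578  89:5280  90:7476  91:1558  92:13187  93:7859  94:10555  95:7366
  96:12518  97:12537  98:14686  99:2672  100:1897  101:11747  102:1778  103:6088
  104:9159  105:11722  106:8311  107:8635  108:14079  109:6562  110:5047  111:3744
  112:6918  113:8650  114:7195  115:7998  116:2095  117:6840  118:2948  119:2692
  120:2599  121:3781
Giant step factor: 13374^(-122) ≡ 364 (mod 14821).
Scan 11207·364^i mod 14821 for i = 0, 1, …:
  i=0: 11207   i=1: 3573   i=2: 11145   i=3: 10647
  i=4: 7227   i=5: 7311   i=6: 8245   i=7: 7338
  i=8: 3252   i=9: 12869     …   i=111: 11246
  i=112: 2948
Match at i=112, j=118: n = 112·122 + 118 = 13782.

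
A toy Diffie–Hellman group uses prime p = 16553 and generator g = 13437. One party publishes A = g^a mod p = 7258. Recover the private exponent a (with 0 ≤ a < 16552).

Baby-step giant-step with m = ceil(sqrt(16552)) = 129.
Baby table (13437^j mod 16553 for j=0..128):
  0:1  1:13437  2:9398  3:14642  4:12149  5:427  6:10261  7:7120
  8:11653  9:6534  10:246  11:11455  12:11041  13:9931  14:9114  15:5724
  16:8150  17:13455  18:2969  19:1723  20:10857  21:3920  22:1394  23:9735
  24:7389  25:1099  26:1987  27:15883  28:2042  29:10033  30:5789  31:4246
  32:11864  33:11178  34:13417  35:5506  36:8765  37:710  38:5742  39:1721
  40:536  41:1677  42:5216  43:1990  44:6535  45:13683  46:4300  47:9130
  48:5527  49:9541  50:15985  51:15270  52:8555  53:9503  54:1969  55:5759
  56:14961  57:11325  58:2296  59:13113  60:9249  61:15442  62:2299  63:3765
  64:4337  65:9709  66:5640  67:5046  68:2014  69:14516  70:7493  71:8095
  72:2752  73:15775  74:7510  75:4782  76:13541  77:16394  78:15407  79:12041
  80:5895  81:5010  82:14872  83:7248  84:10077  85:1109  86:3933  87:10545
  88:16038  89:15652  90:10059  91:7538  92:299  93:11837  94:12545  95:7966
  96:7444  97:11802  98:5734  99:10096  100:8117  101:412  102:7342  103:15127
  104:7212  105:6382  106:10394  107:6517  108:3559  109:666  110:10422  111:2034
  112:1855  113:13370  114:2981  115:13990  116:7762  117:14094  118:14758  119:14859
  120:14650  121:3774  122:9399  123:11526  124:4994  125:15069  126:5857  127:7547
  128:5361
Giant step factor: 13437^(-129) ≡ 9113 (mod 16553).
Scan 7258·9113^i mod 16553 for i = 0, 1, …:
  i=0: 7258   i=1: 12919   i=2: 5911   i=3: 3481
  i=4: 6805   i=5: 6427   i=6: 4737   i=7: 14610
  i=8: 5151   i=9: 13308     …   i=52: 5643
  i=53: 11041
Match at i=53, j=12: a = 53·129 + 12 = 6849.

6849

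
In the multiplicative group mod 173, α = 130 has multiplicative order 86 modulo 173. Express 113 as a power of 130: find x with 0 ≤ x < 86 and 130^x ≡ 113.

9

Baby-step giant-step with m = ceil(sqrt(86)) = 10.
Baby table (130^j mod 173 for j=0..9):
  0:1  1:130  2:119  3:73  4:148  5:37  6:139  7:78
  8:106  9:113
Giant step factor: 130^(-10) ≡ 23 (mod 173).
Scan 113·23^i mod 173 for i = 0, 1, …:
  i=0: 113
Match at i=0, j=9: x = 0·10 + 9 = 9.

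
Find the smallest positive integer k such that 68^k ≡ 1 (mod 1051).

1050

The order of 68 must divide p − 1 = 1050 = 2 · 3 · 5^2 · 7.
Divisors: 1, 2, 3, 5, 6, 7, 10, 14, 15, 21, 25, 30, 35, 42, 50, 70, 75, 105, 150, 175, 210, 350, 525, 1050.
Check each in increasing order: 68^1 ≡ 68;  68^2 ≡ 420;  68^3 ≡ 183;  68^5 ≡ 137;  68^6 ≡ 908;  68^7 ≡ 786;  68^10 ≡ 902;  68^14 ≡ 859;  68^15 ≡ 607;  68^21 ≡ 432;  68^25 ≡ 994;  68^30 ≡ 599;  68^35 ≡ 85;  68^42 ≡ 597;  68^50 ≡ 96;  68^70 ≡ 919;  68^75 ≡ 834;  68^105 ≡ 341;  68^150 ≡ 845;  68^175 ≡ 181;  68^210 ≡ 671;  68^350 ≡ 180;  68^525 ≡ 1050;  68^1050 ≡ 1.
Smallest exponent giving 1 is 1050.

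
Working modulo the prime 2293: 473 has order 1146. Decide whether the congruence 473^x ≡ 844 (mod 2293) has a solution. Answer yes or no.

yes

844 ∈ ⟨473⟩ iff 844^1146 ≡ 1 (mod 2293), since |⟨473⟩| = 1146.
844^1146 mod 2293 = 1.
Since 1 = 1, 844 lies in the subgroup.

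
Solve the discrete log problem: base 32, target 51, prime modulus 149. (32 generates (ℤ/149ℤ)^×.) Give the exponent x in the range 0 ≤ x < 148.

131

Baby-step giant-step with m = ceil(sqrt(148)) = 13.
Baby table (32^j mod 149 for j=0..12):
  0:1  1:32  2:130  3:137  4:63  5:79  6:144  7:138
  8:95  9:60  10:132  11:52  12:25
Giant step factor: 32^(-13) ≡ 84 (mod 149).
Scan 51·84^i mod 149 for i = 0, 1, …:
  i=0: 51   i=1: 112   i=2: 21   i=3: 125
  i=4: 70   i=5: 69   i=6: 134   i=7: 81
  i=8: 99   i=9: 121   i=10: 32
Match at i=10, j=1: x = 10·13 + 1 = 131.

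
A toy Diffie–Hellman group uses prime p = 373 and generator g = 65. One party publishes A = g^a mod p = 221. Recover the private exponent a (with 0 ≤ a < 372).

324

Baby-step giant-step with m = ceil(sqrt(372)) = 20.
Baby table (65^j mod 373 for j=0..19):
  0:1  1:65  2:122  3:97  4:337  5:271  6:84  7:238
  8:177  9:315  10:333  11:11  12:342  13:223  14:321  15:350
  16:370  17:178  18:7  19:82
Giant step factor: 65^(-20) ≡ 38 (mod 373).
Scan 221·38^i mod 373 for i = 0, 1, …:
  i=0: 221   i=1: 192   i=2: 209   i=3: 109
  i=4: 39   i=5: 363   i=6: 366   i=7: 107
  i=8: 336   i=9: 86     …   i=15: 215
  i=16: 337
Match at i=16, j=4: a = 16·20 + 4 = 324.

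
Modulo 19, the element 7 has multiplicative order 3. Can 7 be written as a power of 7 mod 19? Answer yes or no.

7 ∈ ⟨7⟩ iff 7^3 ≡ 1 (mod 19), since |⟨7⟩| = 3.
7^3 mod 19 = 1.
Since 1 = 1, 7 lies in the subgroup.

yes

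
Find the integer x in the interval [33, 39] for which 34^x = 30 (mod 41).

37

Compute 34^33 mod 41 = 12, then multiply by 34 repeatedly:
  34^33=12  34^34=39  34^35=14  34^36=25  34^37=30
Found 30 at exponent 37.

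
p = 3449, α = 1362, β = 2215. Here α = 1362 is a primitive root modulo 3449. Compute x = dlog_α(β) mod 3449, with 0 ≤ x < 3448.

Baby-step giant-step with m = ceil(sqrt(3448)) = 59.
Baby table (1362^j mod 3449 for j=0..58):
  0:1  1:1362  2:2931  3:1529  4:2751  5:1248  6:2868  7:1948
  8:895  9:1493  10:2005  11:2651  12:3008  13:2933  14:804  15:1715
  16:857  17:1472  18:995  19:3182  20:1940  21:346  22:2188  23:120
  24:1337  25:3371  26:683  27:2465  28:1453  29:2709  30:2677  31:481
  32:3261  33:2619  34:812  35:2264  36:162  37:3357  38:2309  39:2819
  40:741  41:2134  42:2450  43:1717  44:132  45:436  46:604  47:1786
  48:987  49:2633  50:2635  51:1910  52:874  53:483  54:2536  55:1583
  56:421  57:868  58:2658
Giant step factor: 1362^(-59) ≡ 1730 (mod 3449).
Scan 2215·1730^i mod 3449 for i = 0, 1, …:
  i=0: 2215   i=1: 111   i=2: 2335   i=3: 771
  i=4: 2516   i=5: 42   i=6: 231   i=7: 2995
  i=8: 952   i=9: 1787     …   i=40: 1220
  i=41: 3261
Match at i=41, j=32: x = 41·59 + 32 = 2451.

2451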